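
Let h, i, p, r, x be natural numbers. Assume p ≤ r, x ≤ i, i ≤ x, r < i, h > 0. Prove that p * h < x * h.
i ≤ x and x ≤ i, therefore i = x. p ≤ r and r < i, so p < i. i = x, so p < x. From h > 0, by multiplying by a positive, p * h < x * h.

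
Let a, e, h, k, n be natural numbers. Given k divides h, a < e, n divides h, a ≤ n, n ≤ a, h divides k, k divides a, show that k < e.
From h divides k and k divides h, h = k. n ≤ a and a ≤ n, therefore n = a. Since n divides h, a divides h. h = k, so a divides k. k divides a, so a = k. a < e, so k < e.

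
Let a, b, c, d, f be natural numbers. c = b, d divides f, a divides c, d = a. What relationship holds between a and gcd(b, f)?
a divides gcd(b, f)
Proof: Because c = b and a divides c, a divides b. d = a and d divides f, so a divides f. a divides b, so a divides gcd(b, f).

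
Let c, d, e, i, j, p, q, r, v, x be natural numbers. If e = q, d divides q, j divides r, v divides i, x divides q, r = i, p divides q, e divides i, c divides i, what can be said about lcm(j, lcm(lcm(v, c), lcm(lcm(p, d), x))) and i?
lcm(j, lcm(lcm(v, c), lcm(lcm(p, d), x))) divides i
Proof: Since r = i and j divides r, j divides i. v divides i and c divides i, therefore lcm(v, c) divides i. From p divides q and d divides q, lcm(p, d) divides q. x divides q, so lcm(lcm(p, d), x) divides q. Since e = q and e divides i, q divides i. Because lcm(lcm(p, d), x) divides q, lcm(lcm(p, d), x) divides i. lcm(v, c) divides i, so lcm(lcm(v, c), lcm(lcm(p, d), x)) divides i. Since j divides i, lcm(j, lcm(lcm(v, c), lcm(lcm(p, d), x))) divides i.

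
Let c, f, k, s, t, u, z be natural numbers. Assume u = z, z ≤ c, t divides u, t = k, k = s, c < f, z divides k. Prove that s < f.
u = z and t divides u, so t divides z. Because t = k, k divides z. Since z divides k, z = k. Since k = s, z = s. z ≤ c and c < f, therefore z < f. From z = s, s < f.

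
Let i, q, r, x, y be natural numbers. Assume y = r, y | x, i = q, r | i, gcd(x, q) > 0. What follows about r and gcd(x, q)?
r ≤ gcd(x, q)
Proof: Because y = r and y | x, r | x. From i = q and r | i, r | q. Because r | x, r | gcd(x, q). gcd(x, q) > 0, so r ≤ gcd(x, q).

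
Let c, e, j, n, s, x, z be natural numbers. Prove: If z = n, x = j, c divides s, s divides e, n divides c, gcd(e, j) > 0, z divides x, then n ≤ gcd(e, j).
n divides c and c divides s, therefore n divides s. s divides e, so n divides e. z = n and z divides x, thus n divides x. x = j, so n divides j. Since n divides e, n divides gcd(e, j). Since gcd(e, j) > 0, n ≤ gcd(e, j).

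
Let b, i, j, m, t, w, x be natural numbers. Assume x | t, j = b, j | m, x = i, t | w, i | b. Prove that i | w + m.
x | t and t | w, therefore x | w. Since x = i, i | w. j = b and j | m, hence b | m. i | b, so i | m. i | w, so i | w + m.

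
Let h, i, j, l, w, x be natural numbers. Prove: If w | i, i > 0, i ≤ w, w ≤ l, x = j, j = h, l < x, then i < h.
w | i and i > 0, therefore w ≤ i. Since i ≤ w, w = i. Since w ≤ l, i ≤ l. Because x = j and j = h, x = h. Since l < x, l < h. i ≤ l, so i < h.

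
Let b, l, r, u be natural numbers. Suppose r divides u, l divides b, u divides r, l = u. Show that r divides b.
Because u divides r and r divides u, u = r. Since l = u, l = r. l divides b, so r divides b.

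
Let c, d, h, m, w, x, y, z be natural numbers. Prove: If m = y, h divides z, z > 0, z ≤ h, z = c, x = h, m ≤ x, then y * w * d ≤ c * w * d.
h divides z and z > 0, thus h ≤ z. z ≤ h, so h = z. Since z = c, h = c. x = h and m ≤ x, so m ≤ h. Since h = c, m ≤ c. Since m = y, y ≤ c. By multiplying by a non-negative, y * w ≤ c * w. By multiplying by a non-negative, y * w * d ≤ c * w * d.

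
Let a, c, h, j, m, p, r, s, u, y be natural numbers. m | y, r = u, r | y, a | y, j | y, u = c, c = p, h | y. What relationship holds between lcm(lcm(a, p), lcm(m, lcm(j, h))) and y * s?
lcm(lcm(a, p), lcm(m, lcm(j, h))) | y * s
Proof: From u = c and c = p, u = p. r = u and r | y, thus u | y. Since u = p, p | y. Since a | y, lcm(a, p) | y. From j | y and h | y, lcm(j, h) | y. Since m | y, lcm(m, lcm(j, h)) | y. Because lcm(a, p) | y, lcm(lcm(a, p), lcm(m, lcm(j, h))) | y. Then lcm(lcm(a, p), lcm(m, lcm(j, h))) | y * s.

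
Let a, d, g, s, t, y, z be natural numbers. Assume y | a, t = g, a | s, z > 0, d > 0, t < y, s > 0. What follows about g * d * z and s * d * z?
g * d * z < s * d * z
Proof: t = g and t < y, so g < y. From y | a and a | s, y | s. Since s > 0, y ≤ s. Because g < y, g < s. Since d > 0, g * d < s * d. From z > 0, g * d * z < s * d * z.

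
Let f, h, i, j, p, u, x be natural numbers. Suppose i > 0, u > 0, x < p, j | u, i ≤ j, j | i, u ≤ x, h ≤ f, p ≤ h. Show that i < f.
Because j | i and i > 0, j ≤ i. Since i ≤ j, j = i. j | u and u > 0, hence j ≤ u. Since j = i, i ≤ u. Since u ≤ x, i ≤ x. p ≤ h and h ≤ f, hence p ≤ f. From x < p, x < f. Because i ≤ x, i < f.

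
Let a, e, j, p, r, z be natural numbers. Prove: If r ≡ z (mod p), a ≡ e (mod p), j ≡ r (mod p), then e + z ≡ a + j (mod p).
j ≡ r (mod p) and r ≡ z (mod p), thus j ≡ z (mod p). Since a ≡ e (mod p), by adding congruences, a + j ≡ e + z (mod p). Then e + z ≡ a + j (mod p).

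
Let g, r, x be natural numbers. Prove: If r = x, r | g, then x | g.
Since r = x and r | g, by substitution, x | g.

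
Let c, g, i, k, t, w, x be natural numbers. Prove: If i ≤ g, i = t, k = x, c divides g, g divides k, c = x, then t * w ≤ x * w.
From k = x and g divides k, g divides x. c = x and c divides g, therefore x divides g. Since g divides x, g = x. Since i ≤ g, i ≤ x. i = t, so t ≤ x. By multiplying by a non-negative, t * w ≤ x * w.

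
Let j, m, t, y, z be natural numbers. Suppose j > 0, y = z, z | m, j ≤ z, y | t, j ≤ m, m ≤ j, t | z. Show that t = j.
y = z and y | t, therefore z | t. t | z, so t = z. From m ≤ j and j ≤ m, m = j. Since z | m, z | j. Because j > 0, z ≤ j. j ≤ z, so z = j. Since t = z, t = j.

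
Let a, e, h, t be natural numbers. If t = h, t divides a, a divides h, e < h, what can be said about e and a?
e < a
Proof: t = h and t divides a, so h divides a. Since a divides h, h = a. e < h, so e < a.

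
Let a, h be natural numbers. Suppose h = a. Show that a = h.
Since h = a, by symmetry, a = h.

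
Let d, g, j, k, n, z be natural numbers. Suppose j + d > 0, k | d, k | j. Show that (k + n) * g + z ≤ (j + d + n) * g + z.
k | j and k | d, so k | j + d. Since j + d > 0, k ≤ j + d. Then k + n ≤ j + d + n. Then (k + n) * g ≤ (j + d + n) * g. Then (k + n) * g + z ≤ (j + d + n) * g + z.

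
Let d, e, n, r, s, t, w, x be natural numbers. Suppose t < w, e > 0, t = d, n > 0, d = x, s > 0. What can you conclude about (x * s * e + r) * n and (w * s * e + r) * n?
(x * s * e + r) * n < (w * s * e + r) * n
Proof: t = d and d = x, hence t = x. Since t < w, x < w. Combined with s > 0, by multiplying by a positive, x * s < w * s. Combined with e > 0, by multiplying by a positive, x * s * e < w * s * e. Then x * s * e + r < w * s * e + r. Using n > 0, by multiplying by a positive, (x * s * e + r) * n < (w * s * e + r) * n.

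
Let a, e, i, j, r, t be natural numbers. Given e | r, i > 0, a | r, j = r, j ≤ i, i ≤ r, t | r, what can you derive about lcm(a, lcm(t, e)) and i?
lcm(a, lcm(t, e)) ≤ i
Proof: Since j = r and j ≤ i, r ≤ i. i ≤ r, so r = i. From t | r and e | r, lcm(t, e) | r. Since a | r, lcm(a, lcm(t, e)) | r. r = i, so lcm(a, lcm(t, e)) | i. Since i > 0, lcm(a, lcm(t, e)) ≤ i.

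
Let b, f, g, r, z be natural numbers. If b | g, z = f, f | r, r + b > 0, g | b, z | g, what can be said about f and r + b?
f ≤ r + b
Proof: Since g | b and b | g, g = b. z = f and z | g, thus f | g. Because g = b, f | b. Since f | r, f | r + b. r + b > 0, so f ≤ r + b.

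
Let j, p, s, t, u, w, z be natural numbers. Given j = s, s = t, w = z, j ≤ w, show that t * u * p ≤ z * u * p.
Because j = s and s = t, j = t. Because w = z and j ≤ w, j ≤ z. Since j = t, t ≤ z. By multiplying by a non-negative, t * u ≤ z * u. By multiplying by a non-negative, t * u * p ≤ z * u * p.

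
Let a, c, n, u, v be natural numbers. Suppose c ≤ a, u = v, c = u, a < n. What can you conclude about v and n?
v < n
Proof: Since c = u and u = v, c = v. Because c ≤ a and a < n, c < n. c = v, so v < n.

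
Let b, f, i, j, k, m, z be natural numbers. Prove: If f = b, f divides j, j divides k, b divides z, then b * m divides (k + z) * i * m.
From f = b and f divides j, b divides j. Since j divides k, b divides k. Since b divides z, b divides k + z. Then b divides (k + z) * i. Then b * m divides (k + z) * i * m.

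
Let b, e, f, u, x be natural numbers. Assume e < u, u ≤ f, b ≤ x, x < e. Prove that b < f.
b ≤ x and x < e, hence b < e. e < u and u ≤ f, hence e < f. Since b < e, b < f.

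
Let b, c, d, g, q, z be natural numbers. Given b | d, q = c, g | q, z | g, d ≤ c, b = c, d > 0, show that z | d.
Because b = c and b | d, c | d. Since d > 0, c ≤ d. Since d ≤ c, c = d. Since q = c, q = d. g | q, so g | d. Since z | g, z | d.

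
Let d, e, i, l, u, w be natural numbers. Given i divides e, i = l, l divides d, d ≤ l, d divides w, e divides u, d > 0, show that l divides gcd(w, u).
From l divides d and d > 0, l ≤ d. Since d ≤ l, d = l. Since d divides w, l divides w. i = l and i divides e, thus l divides e. From e divides u, l divides u. l divides w, so l divides gcd(w, u).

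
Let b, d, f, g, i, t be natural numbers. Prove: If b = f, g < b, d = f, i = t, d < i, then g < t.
b = f and g < b, thus g < f. Because i = t and d < i, d < t. Since d = f, f < t. g < f, so g < t.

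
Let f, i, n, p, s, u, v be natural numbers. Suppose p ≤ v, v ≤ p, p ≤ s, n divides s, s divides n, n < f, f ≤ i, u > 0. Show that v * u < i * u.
p ≤ v and v ≤ p, so p = v. n divides s and s divides n, so n = s. n < f, so s < f. Since p ≤ s, p < f. f ≤ i, so p < i. Because p = v, v < i. Since u > 0, by multiplying by a positive, v * u < i * u.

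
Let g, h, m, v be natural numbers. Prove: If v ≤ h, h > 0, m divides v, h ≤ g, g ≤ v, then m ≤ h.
Since h ≤ g and g ≤ v, h ≤ v. v ≤ h, so v = h. Since m divides v, m divides h. Since h > 0, m ≤ h.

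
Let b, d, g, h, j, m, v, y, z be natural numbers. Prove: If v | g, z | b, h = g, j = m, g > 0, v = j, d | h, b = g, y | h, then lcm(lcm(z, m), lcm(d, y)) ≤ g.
b = g and z | b, so z | g. v = j and j = m, so v = m. v | g, so m | g. Since z | g, lcm(z, m) | g. d | h and y | h, hence lcm(d, y) | h. Since h = g, lcm(d, y) | g. Since lcm(z, m) | g, lcm(lcm(z, m), lcm(d, y)) | g. g > 0, so lcm(lcm(z, m), lcm(d, y)) ≤ g.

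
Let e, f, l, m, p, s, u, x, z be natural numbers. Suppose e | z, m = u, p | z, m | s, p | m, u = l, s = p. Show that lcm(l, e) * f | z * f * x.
s = p and m | s, therefore m | p. Because p | m, p = m. m = u, so p = u. u = l, so p = l. p | z, so l | z. e | z, so lcm(l, e) | z. Then lcm(l, e) * f | z * f. Then lcm(l, e) * f | z * f * x.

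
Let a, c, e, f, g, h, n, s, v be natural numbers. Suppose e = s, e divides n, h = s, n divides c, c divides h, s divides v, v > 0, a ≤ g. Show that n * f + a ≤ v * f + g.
From e = s and e divides n, s divides n. Since n divides c and c divides h, n divides h. h = s, so n divides s. Since s divides n, s = n. Since s divides v and v > 0, s ≤ v. Because s = n, n ≤ v. By multiplying by a non-negative, n * f ≤ v * f. Since a ≤ g, n * f + a ≤ v * f + g.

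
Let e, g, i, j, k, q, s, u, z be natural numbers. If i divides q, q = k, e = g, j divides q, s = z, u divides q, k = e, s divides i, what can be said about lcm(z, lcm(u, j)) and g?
lcm(z, lcm(u, j)) divides g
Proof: q = k and k = e, thus q = e. Since e = g, q = g. s divides i and i divides q, therefore s divides q. Since s = z, z divides q. u divides q and j divides q, hence lcm(u, j) divides q. Since z divides q, lcm(z, lcm(u, j)) divides q. q = g, so lcm(z, lcm(u, j)) divides g.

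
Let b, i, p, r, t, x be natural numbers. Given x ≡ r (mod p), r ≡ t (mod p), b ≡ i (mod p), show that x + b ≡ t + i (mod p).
x ≡ r (mod p) and r ≡ t (mod p), thus x ≡ t (mod p). Combining with b ≡ i (mod p), by adding congruences, x + b ≡ t + i (mod p).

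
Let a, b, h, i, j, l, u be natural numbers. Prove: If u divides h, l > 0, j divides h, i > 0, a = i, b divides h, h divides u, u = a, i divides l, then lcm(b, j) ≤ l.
Because h divides u and u divides h, h = u. Since u = a, h = a. b divides h and j divides h, hence lcm(b, j) divides h. h = a, so lcm(b, j) divides a. Since a = i, lcm(b, j) divides i. Since i > 0, lcm(b, j) ≤ i. i divides l and l > 0, thus i ≤ l. From lcm(b, j) ≤ i, lcm(b, j) ≤ l.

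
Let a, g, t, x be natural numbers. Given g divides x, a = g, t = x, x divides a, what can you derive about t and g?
t = g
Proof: From a = g and x divides a, x divides g. Since g divides x, x = g. Because t = x, t = g.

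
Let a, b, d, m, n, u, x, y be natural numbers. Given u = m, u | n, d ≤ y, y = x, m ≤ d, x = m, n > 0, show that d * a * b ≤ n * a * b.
y = x and x = m, so y = m. d ≤ y, so d ≤ m. m ≤ d, so m = d. Because u = m and u | n, m | n. From n > 0, m ≤ n. m = d, so d ≤ n. Then d * a ≤ n * a. Then d * a * b ≤ n * a * b.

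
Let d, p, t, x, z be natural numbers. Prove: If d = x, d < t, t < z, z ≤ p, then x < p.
Since t < z and z ≤ p, t < p. Since d < t, d < p. d = x, so x < p.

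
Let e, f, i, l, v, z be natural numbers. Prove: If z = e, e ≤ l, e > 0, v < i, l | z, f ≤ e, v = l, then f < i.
Because z = e and l | z, l | e. e > 0, so l ≤ e. Since e ≤ l, e = l. f ≤ e, so f ≤ l. From v = l and v < i, l < i. Since f ≤ l, f < i.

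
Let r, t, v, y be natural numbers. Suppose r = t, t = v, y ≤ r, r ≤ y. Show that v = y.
Since y ≤ r and r ≤ y, y = r. r = t, so y = t. Since t = v, y = v. Then v = y.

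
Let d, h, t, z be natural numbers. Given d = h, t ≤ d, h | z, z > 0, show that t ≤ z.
Because d = h and t ≤ d, t ≤ h. h | z and z > 0, so h ≤ z. t ≤ h, so t ≤ z.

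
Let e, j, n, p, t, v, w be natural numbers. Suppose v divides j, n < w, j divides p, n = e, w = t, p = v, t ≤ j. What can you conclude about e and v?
e < v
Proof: w = t and n < w, so n < t. n = e, so e < t. p = v and j divides p, so j divides v. From v divides j, j = v. t ≤ j, so t ≤ v. Because e < t, e < v.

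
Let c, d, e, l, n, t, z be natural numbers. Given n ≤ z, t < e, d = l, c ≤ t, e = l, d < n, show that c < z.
e = l and t < e, thus t < l. From d < n and n ≤ z, d < z. d = l, so l < z. t < l, so t < z. Because c ≤ t, c < z.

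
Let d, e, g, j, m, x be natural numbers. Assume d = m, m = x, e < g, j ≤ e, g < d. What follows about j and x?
j < x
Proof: d = m and m = x, hence d = x. e < g and g < d, thus e < d. From d = x, e < x. Since j ≤ e, j < x.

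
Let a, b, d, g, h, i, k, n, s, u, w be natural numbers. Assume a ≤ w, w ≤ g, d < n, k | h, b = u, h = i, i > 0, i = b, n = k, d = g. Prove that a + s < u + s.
Because n = k and d < n, d < k. Since d = g, g < k. Since w ≤ g, w < k. a ≤ w, so a < k. Because i = b and b = u, i = u. h = i and k | h, therefore k | i. i > 0, so k ≤ i. i = u, so k ≤ u. a < k, so a < u. Then a + s < u + s.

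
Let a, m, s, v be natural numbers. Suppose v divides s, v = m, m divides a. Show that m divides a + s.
v = m and v divides s, thus m divides s. Since m divides a, m divides a + s.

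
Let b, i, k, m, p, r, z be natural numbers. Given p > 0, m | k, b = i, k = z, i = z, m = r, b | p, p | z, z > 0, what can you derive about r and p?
r | p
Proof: b = i and i = z, so b = z. From b | p, z | p. p > 0, so z ≤ p. p | z and z > 0, so p ≤ z. From z ≤ p, z = p. Since m = r and m | k, r | k. Since k = z, r | z. Since z = p, r | p.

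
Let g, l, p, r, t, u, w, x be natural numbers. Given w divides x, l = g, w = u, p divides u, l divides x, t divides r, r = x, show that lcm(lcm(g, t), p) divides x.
l = g and l divides x, therefore g divides x. Because r = x and t divides r, t divides x. g divides x, so lcm(g, t) divides x. Because w = u and w divides x, u divides x. p divides u, so p divides x. lcm(g, t) divides x, so lcm(lcm(g, t), p) divides x.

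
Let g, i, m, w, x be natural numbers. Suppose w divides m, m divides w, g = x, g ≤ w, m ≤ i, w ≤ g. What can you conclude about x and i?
x ≤ i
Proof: Because m divides w and w divides m, m = w. w ≤ g and g ≤ w, so w = g. From m = w, m = g. Since g = x, m = x. m ≤ i, so x ≤ i.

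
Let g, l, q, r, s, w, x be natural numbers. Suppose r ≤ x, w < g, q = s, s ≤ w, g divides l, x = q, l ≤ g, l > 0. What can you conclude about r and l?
r < l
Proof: x = q and q = s, thus x = s. r ≤ x, so r ≤ s. Because s ≤ w, r ≤ w. From g divides l and l > 0, g ≤ l. Because l ≤ g, g = l. w < g, so w < l. Because r ≤ w, r < l.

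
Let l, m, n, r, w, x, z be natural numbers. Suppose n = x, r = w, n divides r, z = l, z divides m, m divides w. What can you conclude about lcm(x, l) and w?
lcm(x, l) divides w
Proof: From r = w and n divides r, n divides w. n = x, so x divides w. z = l and z divides m, hence l divides m. Since m divides w, l divides w. Since x divides w, lcm(x, l) divides w.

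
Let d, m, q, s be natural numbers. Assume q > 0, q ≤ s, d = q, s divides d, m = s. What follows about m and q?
m = q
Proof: From d = q and s divides d, s divides q. q > 0, so s ≤ q. q ≤ s, so s = q. Because m = s, m = q.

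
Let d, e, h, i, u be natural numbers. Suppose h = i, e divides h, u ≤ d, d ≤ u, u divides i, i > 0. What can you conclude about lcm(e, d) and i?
lcm(e, d) ≤ i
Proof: h = i and e divides h, hence e divides i. u ≤ d and d ≤ u, so u = d. Because u divides i, d divides i. Since e divides i, lcm(e, d) divides i. i > 0, so lcm(e, d) ≤ i.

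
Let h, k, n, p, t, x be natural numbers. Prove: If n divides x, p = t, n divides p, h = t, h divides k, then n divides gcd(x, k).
Because p = t and n divides p, n divides t. h = t and h divides k, so t divides k. Since n divides t, n divides k. Since n divides x, n divides gcd(x, k).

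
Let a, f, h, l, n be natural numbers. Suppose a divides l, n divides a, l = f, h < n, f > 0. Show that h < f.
l = f and a divides l, thus a divides f. Since n divides a, n divides f. Since f > 0, n ≤ f. Since h < n, h < f.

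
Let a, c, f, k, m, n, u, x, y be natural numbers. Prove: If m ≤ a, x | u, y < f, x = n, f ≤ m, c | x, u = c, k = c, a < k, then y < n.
u = c and x | u, so x | c. c | x, so c = x. Since k = c, k = x. Since x = n, k = n. Because y < f and f ≤ m, y < m. Because m ≤ a and a < k, m < k. y < m, so y < k. Since k = n, y < n.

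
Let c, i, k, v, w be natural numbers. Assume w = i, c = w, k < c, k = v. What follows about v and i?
v < i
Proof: c = w and w = i, thus c = i. k < c, so k < i. Since k = v, v < i.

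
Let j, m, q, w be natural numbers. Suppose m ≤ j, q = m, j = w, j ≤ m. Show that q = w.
m ≤ j and j ≤ m, hence m = j. q = m, so q = j. j = w, so q = w.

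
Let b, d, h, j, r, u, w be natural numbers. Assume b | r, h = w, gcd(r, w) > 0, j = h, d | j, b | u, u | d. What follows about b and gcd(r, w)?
b ≤ gcd(r, w)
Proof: Because b | u and u | d, b | d. j = h and d | j, thus d | h. b | d, so b | h. Since h = w, b | w. b | r, so b | gcd(r, w). Since gcd(r, w) > 0, b ≤ gcd(r, w).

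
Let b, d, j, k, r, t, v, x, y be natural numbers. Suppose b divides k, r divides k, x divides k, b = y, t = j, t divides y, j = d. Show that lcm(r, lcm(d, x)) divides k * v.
t = j and j = d, hence t = d. b = y and b divides k, hence y divides k. Because t divides y, t divides k. Since t = d, d divides k. Since x divides k, lcm(d, x) divides k. Since r divides k, lcm(r, lcm(d, x)) divides k. Then lcm(r, lcm(d, x)) divides k * v.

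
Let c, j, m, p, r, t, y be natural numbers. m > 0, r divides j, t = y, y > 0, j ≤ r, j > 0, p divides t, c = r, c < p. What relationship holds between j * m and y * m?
j * m < y * m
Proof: r divides j and j > 0, so r ≤ j. j ≤ r, so r = j. Since c = r, c = j. Because c < p, j < p. From t = y and p divides t, p divides y. Since y > 0, p ≤ y. Since j < p, j < y. Since m > 0, by multiplying by a positive, j * m < y * m.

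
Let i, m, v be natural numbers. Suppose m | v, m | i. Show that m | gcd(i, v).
From m | i and m | v, because common divisors divide the gcd, m | gcd(i, v).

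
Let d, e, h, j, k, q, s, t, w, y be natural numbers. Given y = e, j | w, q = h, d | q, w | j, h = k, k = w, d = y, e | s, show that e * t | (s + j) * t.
Since w | j and j | w, w = j. From q = h and h = k, q = k. Since k = w, q = w. d = y and d | q, thus y | q. Since q = w, y | w. w = j, so y | j. Since y = e, e | j. Since e | s, e | s + j. Then e * t | (s + j) * t.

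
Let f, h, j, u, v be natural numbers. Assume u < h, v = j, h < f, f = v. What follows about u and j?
u < j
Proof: f = v and v = j, therefore f = j. u < h and h < f, therefore u < f. f = j, so u < j.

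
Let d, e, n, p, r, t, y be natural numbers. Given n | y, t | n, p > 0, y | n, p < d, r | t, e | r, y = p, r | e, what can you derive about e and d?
e < d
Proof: r | e and e | r, so r = e. From n | y and y | n, n = y. y = p, so n = p. r | t and t | n, so r | n. n = p, so r | p. Since p > 0, r ≤ p. Since p < d, r < d. Since r = e, e < d.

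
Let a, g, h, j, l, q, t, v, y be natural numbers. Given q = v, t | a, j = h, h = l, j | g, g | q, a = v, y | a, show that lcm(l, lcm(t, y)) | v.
j = h and j | g, therefore h | g. q = v and g | q, hence g | v. Since h | g, h | v. From h = l, l | v. t | a and y | a, so lcm(t, y) | a. Since a = v, lcm(t, y) | v. l | v, so lcm(l, lcm(t, y)) | v.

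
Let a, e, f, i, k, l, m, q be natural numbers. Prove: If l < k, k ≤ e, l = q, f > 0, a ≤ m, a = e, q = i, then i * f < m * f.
Because l = q and q = i, l = i. Since l < k and k ≤ e, l < e. Since l = i, i < e. a = e and a ≤ m, hence e ≤ m. Since i < e, i < m. f > 0, so i * f < m * f.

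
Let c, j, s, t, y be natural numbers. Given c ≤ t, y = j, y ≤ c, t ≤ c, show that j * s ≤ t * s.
c ≤ t and t ≤ c, hence c = t. y ≤ c, so y ≤ t. y = j, so j ≤ t. By multiplying by a non-negative, j * s ≤ t * s.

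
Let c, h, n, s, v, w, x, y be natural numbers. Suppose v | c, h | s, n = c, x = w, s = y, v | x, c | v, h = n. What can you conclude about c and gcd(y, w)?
c | gcd(y, w)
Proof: Since h = n and n = c, h = c. h | s, so c | s. Because s = y, c | y. v | c and c | v, hence v = c. x = w and v | x, thus v | w. Since v = c, c | w. Since c | y, c | gcd(y, w).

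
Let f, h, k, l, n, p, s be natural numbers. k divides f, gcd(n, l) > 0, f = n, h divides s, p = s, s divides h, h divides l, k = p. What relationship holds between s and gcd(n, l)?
s ≤ gcd(n, l)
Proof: k = p and p = s, hence k = s. Because f = n and k divides f, k divides n. Since k = s, s divides n. h divides s and s divides h, thus h = s. Since h divides l, s divides l. s divides n, so s divides gcd(n, l). Since gcd(n, l) > 0, s ≤ gcd(n, l).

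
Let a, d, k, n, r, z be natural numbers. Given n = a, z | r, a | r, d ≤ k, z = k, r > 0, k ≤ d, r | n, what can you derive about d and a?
d ≤ a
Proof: n = a and r | n, thus r | a. a | r, so r = a. Since k ≤ d and d ≤ k, k = d. z = k, so z = d. z | r, so d | r. Since r > 0, d ≤ r. Because r = a, d ≤ a.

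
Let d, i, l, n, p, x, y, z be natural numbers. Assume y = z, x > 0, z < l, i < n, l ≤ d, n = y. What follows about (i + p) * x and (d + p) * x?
(i + p) * x < (d + p) * x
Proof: n = y and y = z, thus n = z. Since i < n, i < z. z < l, so i < l. Since l ≤ d, i < d. Then i + p < d + p. x > 0, so (i + p) * x < (d + p) * x.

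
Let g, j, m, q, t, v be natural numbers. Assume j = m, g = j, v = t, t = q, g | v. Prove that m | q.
v = t and t = q, thus v = q. Since g | v, g | q. Because g = j, j | q. Since j = m, m | q.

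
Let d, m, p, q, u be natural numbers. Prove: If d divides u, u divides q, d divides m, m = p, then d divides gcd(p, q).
From m = p and d divides m, d divides p. Because d divides u and u divides q, d divides q. d divides p, so d divides gcd(p, q).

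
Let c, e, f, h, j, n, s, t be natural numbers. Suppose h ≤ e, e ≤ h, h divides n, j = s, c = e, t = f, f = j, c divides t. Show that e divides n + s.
h ≤ e and e ≤ h, hence h = e. Since h divides n, e divides n. t = f and f = j, hence t = j. c divides t, so c divides j. Since c = e, e divides j. j = s, so e divides s. Since e divides n, e divides n + s.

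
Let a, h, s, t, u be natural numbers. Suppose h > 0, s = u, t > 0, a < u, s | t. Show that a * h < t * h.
Since s = u and s | t, u | t. Since t > 0, u ≤ t. From a < u, a < t. Since h > 0, a * h < t * h.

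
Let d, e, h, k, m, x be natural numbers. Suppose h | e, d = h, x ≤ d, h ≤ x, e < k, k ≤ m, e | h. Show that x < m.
Since e | h and h | e, e = h. d = h and x ≤ d, therefore x ≤ h. Since h ≤ x, h = x. e = h, so e = x. Because e < k and k ≤ m, e < m. e = x, so x < m.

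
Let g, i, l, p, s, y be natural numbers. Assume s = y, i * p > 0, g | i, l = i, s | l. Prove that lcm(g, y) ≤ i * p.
Because s = y and s | l, y | l. l = i, so y | i. Since g | i, lcm(g, y) | i. Then lcm(g, y) | i * p. Since i * p > 0, lcm(g, y) ≤ i * p.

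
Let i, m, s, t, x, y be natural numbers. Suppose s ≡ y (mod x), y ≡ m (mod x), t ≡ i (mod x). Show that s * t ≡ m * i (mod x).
From s ≡ y (mod x) and y ≡ m (mod x), s ≡ m (mod x). Combined with t ≡ i (mod x), by multiplying congruences, s * t ≡ m * i (mod x).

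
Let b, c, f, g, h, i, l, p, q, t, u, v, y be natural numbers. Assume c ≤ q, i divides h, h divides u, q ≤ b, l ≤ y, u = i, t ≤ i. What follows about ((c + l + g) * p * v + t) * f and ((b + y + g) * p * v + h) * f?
((c + l + g) * p * v + t) * f ≤ ((b + y + g) * p * v + h) * f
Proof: Because c ≤ q and q ≤ b, c ≤ b. l ≤ y, so c + l ≤ b + y. Then c + l + g ≤ b + y + g. By multiplying by a non-negative, (c + l + g) * p ≤ (b + y + g) * p. By multiplying by a non-negative, (c + l + g) * p * v ≤ (b + y + g) * p * v. Since u = i and h divides u, h divides i. Since i divides h, i = h. t ≤ i, so t ≤ h. (c + l + g) * p * v ≤ (b + y + g) * p * v, so (c + l + g) * p * v + t ≤ (b + y + g) * p * v + h. By multiplying by a non-negative, ((c + l + g) * p * v + t) * f ≤ ((b + y + g) * p * v + h) * f.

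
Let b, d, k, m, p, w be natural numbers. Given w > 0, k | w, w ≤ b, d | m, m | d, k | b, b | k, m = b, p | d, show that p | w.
k | b and b | k, so k = b. k | w and w > 0, thus k ≤ w. Since k = b, b ≤ w. w ≤ b, so b = w. m = b, so m = w. d | m and m | d, hence d = m. p | d, so p | m. Since m = w, p | w.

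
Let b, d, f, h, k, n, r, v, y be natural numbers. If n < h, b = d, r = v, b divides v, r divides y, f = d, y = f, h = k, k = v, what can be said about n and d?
n < d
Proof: Since y = f and r divides y, r divides f. r = v, so v divides f. f = d, so v divides d. b = d and b divides v, therefore d divides v. v divides d, so v = d. h = k and k = v, so h = v. n < h, so n < v. From v = d, n < d.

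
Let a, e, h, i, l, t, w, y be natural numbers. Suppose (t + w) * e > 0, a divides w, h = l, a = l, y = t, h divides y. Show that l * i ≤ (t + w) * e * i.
From h = l and h divides y, l divides y. y = t, so l divides t. a = l and a divides w, so l divides w. Since l divides t, l divides t + w. Then l divides (t + w) * e. (t + w) * e > 0, so l ≤ (t + w) * e. By multiplying by a non-negative, l * i ≤ (t + w) * e * i.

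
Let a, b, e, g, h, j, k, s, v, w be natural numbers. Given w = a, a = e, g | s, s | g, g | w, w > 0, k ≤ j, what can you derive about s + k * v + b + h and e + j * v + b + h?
s + k * v + b + h ≤ e + j * v + b + h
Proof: w = a and a = e, therefore w = e. g | s and s | g, so g = s. g | w, so s | w. Since w > 0, s ≤ w. w = e, so s ≤ e. From k ≤ j, k * v ≤ j * v. Then k * v + b ≤ j * v + b. s ≤ e, so s + k * v + b ≤ e + j * v + b. Then s + k * v + b + h ≤ e + j * v + b + h.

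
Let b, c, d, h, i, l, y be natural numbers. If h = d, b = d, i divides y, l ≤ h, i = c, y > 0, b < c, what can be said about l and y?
l < y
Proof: h = d and l ≤ h, therefore l ≤ d. b = d and b < c, hence d < c. Since l ≤ d, l < c. Because i divides y and y > 0, i ≤ y. Since i = c, c ≤ y. Since l < c, l < y.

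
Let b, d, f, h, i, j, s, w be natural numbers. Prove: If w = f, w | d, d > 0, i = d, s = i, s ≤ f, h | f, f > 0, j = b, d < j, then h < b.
From w = f and w | d, f | d. Because d > 0, f ≤ d. From s = i and s ≤ f, i ≤ f. Since i = d, d ≤ f. Since f ≤ d, f = d. From h | f and f > 0, h ≤ f. f = d, so h ≤ d. j = b and d < j, therefore d < b. Since h ≤ d, h < b.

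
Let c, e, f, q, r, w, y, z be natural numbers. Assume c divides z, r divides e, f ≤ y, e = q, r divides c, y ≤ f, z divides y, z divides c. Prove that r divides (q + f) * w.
e = q and r divides e, thus r divides q. z divides c and c divides z, hence z = c. y ≤ f and f ≤ y, therefore y = f. Since z divides y, z divides f. From z = c, c divides f. Since r divides c, r divides f. Since r divides q, r divides q + f. Then r divides (q + f) * w.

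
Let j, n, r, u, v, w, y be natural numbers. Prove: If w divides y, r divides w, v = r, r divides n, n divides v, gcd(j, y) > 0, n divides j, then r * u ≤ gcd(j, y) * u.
Since v = r and n divides v, n divides r. r divides n, so n = r. Since n divides j, r divides j. Since r divides w and w divides y, r divides y. Since r divides j, r divides gcd(j, y). Because gcd(j, y) > 0, r ≤ gcd(j, y). By multiplying by a non-negative, r * u ≤ gcd(j, y) * u.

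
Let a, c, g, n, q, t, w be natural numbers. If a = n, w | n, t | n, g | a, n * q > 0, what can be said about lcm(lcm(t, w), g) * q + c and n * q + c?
lcm(lcm(t, w), g) * q + c ≤ n * q + c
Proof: Since t | n and w | n, lcm(t, w) | n. From a = n and g | a, g | n. lcm(t, w) | n, so lcm(lcm(t, w), g) | n. Then lcm(lcm(t, w), g) * q | n * q. n * q > 0, so lcm(lcm(t, w), g) * q ≤ n * q. Then lcm(lcm(t, w), g) * q + c ≤ n * q + c.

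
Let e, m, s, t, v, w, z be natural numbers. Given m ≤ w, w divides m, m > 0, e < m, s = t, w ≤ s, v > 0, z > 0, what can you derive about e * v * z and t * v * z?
e * v * z < t * v * z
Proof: w divides m and m > 0, therefore w ≤ m. m ≤ w, so m = w. e < m, so e < w. s = t and w ≤ s, thus w ≤ t. From e < w, e < t. Combined with v > 0, by multiplying by a positive, e * v < t * v. Since z > 0, by multiplying by a positive, e * v * z < t * v * z.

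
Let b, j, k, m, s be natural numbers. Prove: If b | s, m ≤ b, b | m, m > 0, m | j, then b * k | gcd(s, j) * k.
b | m and m > 0, thus b ≤ m. Since m ≤ b, m = b. Since m | j, b | j. b | s, so b | gcd(s, j). Then b * k | gcd(s, j) * k.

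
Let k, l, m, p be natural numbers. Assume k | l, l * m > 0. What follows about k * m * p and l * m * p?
k * m * p ≤ l * m * p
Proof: Since k | l, k * m | l * m. Since l * m > 0, k * m ≤ l * m. Then k * m * p ≤ l * m * p.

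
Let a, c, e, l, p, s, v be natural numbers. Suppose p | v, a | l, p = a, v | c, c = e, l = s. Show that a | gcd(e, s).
p = a and p | v, so a | v. c = e and v | c, therefore v | e. a | v, so a | e. From l = s and a | l, a | s. Since a | e, a | gcd(e, s).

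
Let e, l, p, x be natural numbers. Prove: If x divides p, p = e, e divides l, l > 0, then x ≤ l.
p = e and x divides p, so x divides e. Because e divides l, x divides l. Since l > 0, x ≤ l.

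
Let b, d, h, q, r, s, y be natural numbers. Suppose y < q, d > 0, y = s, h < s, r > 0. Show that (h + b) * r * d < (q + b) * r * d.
y = s and y < q, so s < q. Since h < s, h < q. Then h + b < q + b. From r > 0, by multiplying by a positive, (h + b) * r < (q + b) * r. Since d > 0, by multiplying by a positive, (h + b) * r * d < (q + b) * r * d.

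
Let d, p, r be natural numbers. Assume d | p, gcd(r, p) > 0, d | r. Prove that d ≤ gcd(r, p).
Because d | r and d | p, d | gcd(r, p). gcd(r, p) > 0, so d ≤ gcd(r, p).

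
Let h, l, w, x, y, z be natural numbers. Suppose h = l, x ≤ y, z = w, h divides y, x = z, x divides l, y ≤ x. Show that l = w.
From y ≤ x and x ≤ y, y = x. h = l and h divides y, hence l divides y. From y = x, l divides x. Since x divides l, l = x. x = z, so l = z. Since z = w, l = w.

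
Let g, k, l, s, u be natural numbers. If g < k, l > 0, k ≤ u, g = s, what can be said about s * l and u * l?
s * l < u * l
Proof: g < k and k ≤ u, thus g < u. g = s, so s < u. Since l > 0, by multiplying by a positive, s * l < u * l.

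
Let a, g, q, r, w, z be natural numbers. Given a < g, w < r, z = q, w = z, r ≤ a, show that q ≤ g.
w = z and z = q, so w = q. w < r and r ≤ a, so w < a. Since a < g, w < g. w = q, so q < g. Then q ≤ g.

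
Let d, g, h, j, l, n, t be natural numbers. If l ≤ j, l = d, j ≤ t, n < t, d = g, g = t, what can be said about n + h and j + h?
n + h < j + h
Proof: Because l = d and d = g, l = g. g = t, so l = t. Since l ≤ j, t ≤ j. Since j ≤ t, t = j. Since n < t, n < j. Then n + h < j + h.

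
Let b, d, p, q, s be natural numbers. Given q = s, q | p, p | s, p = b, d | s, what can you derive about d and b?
d | b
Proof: q = s and q | p, hence s | p. p | s, so s = p. p = b, so s = b. Since d | s, d | b.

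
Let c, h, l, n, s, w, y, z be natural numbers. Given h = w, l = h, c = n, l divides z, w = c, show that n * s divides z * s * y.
h = w and w = c, hence h = c. c = n, so h = n. From l = h and l divides z, h divides z. h = n, so n divides z. Then n * s divides z * s. Then n * s divides z * s * y.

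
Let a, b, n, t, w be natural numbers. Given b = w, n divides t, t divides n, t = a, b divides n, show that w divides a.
n divides t and t divides n, thus n = t. Since t = a, n = a. Since b divides n, b divides a. Since b = w, w divides a.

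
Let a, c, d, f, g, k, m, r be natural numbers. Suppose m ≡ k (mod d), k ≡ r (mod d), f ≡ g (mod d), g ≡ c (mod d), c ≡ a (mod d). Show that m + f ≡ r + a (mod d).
m ≡ k (mod d) and k ≡ r (mod d), thus m ≡ r (mod d). From f ≡ g (mod d) and g ≡ c (mod d), f ≡ c (mod d). Since c ≡ a (mod d), f ≡ a (mod d). Combined with m ≡ r (mod d), by adding congruences, m + f ≡ r + a (mod d).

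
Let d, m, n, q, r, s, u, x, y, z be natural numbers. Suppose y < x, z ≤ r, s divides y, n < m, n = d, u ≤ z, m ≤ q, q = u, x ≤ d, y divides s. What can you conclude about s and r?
s < r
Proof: Because y divides s and s divides y, y = s. Since n = d and n < m, d < m. From x ≤ d, x < m. Since q = u and m ≤ q, m ≤ u. x < m, so x < u. Since y < x, y < u. Since u ≤ z and z ≤ r, u ≤ r. Since y < u, y < r. Since y = s, s < r.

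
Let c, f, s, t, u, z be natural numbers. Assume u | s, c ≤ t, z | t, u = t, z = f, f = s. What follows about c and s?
c ≤ s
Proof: u = t and u | s, therefore t | s. Since z = f and f = s, z = s. Since z | t, s | t. Since t | s, t = s. Since c ≤ t, c ≤ s.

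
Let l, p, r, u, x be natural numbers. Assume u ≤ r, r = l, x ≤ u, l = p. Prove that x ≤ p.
r = l and l = p, thus r = p. x ≤ u and u ≤ r, so x ≤ r. r = p, so x ≤ p.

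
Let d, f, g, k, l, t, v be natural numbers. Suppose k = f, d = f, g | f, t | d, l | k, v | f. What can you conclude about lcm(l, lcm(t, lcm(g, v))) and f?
lcm(l, lcm(t, lcm(g, v))) | f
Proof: Because k = f and l | k, l | f. d = f and t | d, so t | f. g | f and v | f, therefore lcm(g, v) | f. Since t | f, lcm(t, lcm(g, v)) | f. Since l | f, lcm(l, lcm(t, lcm(g, v))) | f.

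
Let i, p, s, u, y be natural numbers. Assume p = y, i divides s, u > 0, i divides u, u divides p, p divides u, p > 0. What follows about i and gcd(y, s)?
i divides gcd(y, s)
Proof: u divides p and p > 0, thus u ≤ p. Because p divides u and u > 0, p ≤ u. u ≤ p, so u = p. p = y, so u = y. Since i divides u, i divides y. Since i divides s, i divides gcd(y, s).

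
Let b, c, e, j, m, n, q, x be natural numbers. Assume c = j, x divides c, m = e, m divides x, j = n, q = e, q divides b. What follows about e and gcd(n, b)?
e divides gcd(n, b)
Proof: Since c = j and x divides c, x divides j. Since m divides x, m divides j. j = n, so m divides n. Because m = e, e divides n. From q = e and q divides b, e divides b. From e divides n, e divides gcd(n, b).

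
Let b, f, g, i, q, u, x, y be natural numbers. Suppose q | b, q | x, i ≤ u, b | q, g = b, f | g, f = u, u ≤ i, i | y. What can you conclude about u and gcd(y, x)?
u | gcd(y, x)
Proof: From i ≤ u and u ≤ i, i = u. Because i | y, u | y. g = b and f | g, so f | b. Since f = u, u | b. Because q | b and b | q, q = b. q | x, so b | x. Since u | b, u | x. Since u | y, u | gcd(y, x).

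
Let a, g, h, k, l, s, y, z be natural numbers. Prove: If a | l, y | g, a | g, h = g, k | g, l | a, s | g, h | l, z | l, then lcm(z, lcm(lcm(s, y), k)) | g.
a | l and l | a, hence a = l. Since a | g, l | g. h = g and h | l, hence g | l. l | g, so l = g. z | l, so z | g. s | g and y | g, so lcm(s, y) | g. Since k | g, lcm(lcm(s, y), k) | g. z | g, so lcm(z, lcm(lcm(s, y), k)) | g.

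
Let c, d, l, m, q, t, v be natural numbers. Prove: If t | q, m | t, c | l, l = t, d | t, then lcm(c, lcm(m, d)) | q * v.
Because l = t and c | l, c | t. m | t and d | t, so lcm(m, d) | t. Since c | t, lcm(c, lcm(m, d)) | t. t | q, so lcm(c, lcm(m, d)) | q. Then lcm(c, lcm(m, d)) | q * v.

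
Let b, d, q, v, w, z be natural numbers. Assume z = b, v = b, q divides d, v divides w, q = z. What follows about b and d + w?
b divides d + w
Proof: q = z and q divides d, so z divides d. Because z = b, b divides d. Because v = b and v divides w, b divides w. b divides d, so b divides d + w.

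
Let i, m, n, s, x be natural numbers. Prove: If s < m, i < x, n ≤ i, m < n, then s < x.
s < m and m < n, hence s < n. n ≤ i and i < x, therefore n < x. Because s < n, s < x.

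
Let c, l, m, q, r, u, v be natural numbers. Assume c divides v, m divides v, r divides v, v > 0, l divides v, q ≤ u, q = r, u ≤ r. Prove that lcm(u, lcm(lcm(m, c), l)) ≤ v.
Since q = r and q ≤ u, r ≤ u. Since u ≤ r, r = u. Since r divides v, u divides v. m divides v and c divides v, thus lcm(m, c) divides v. l divides v, so lcm(lcm(m, c), l) divides v. Since u divides v, lcm(u, lcm(lcm(m, c), l)) divides v. v > 0, so lcm(u, lcm(lcm(m, c), l)) ≤ v.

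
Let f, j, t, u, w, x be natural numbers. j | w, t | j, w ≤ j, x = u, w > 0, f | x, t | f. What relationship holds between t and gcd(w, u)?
t | gcd(w, u)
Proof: j | w and w > 0, therefore j ≤ w. w ≤ j, so j = w. Since t | j, t | w. t | f and f | x, so t | x. Since x = u, t | u. Because t | w, t | gcd(w, u).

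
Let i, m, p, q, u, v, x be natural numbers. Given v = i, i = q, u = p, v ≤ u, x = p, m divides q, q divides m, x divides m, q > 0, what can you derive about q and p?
q = p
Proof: v = i and i = q, hence v = q. u = p and v ≤ u, hence v ≤ p. v = q, so q ≤ p. m divides q and q divides m, therefore m = q. From x divides m, x divides q. x = p, so p divides q. q > 0, so p ≤ q. q ≤ p, so q = p.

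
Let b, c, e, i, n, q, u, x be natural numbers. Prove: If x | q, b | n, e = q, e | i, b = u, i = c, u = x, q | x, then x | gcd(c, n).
q | x and x | q, therefore q = x. From e = q, e = x. Because i = c and e | i, e | c. Since e = x, x | c. Since b = u and u = x, b = x. b | n, so x | n. From x | c, x | gcd(c, n).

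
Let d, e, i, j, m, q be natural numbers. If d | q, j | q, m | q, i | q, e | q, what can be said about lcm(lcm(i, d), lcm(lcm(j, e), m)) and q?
lcm(lcm(i, d), lcm(lcm(j, e), m)) | q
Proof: i | q and d | q, hence lcm(i, d) | q. Because j | q and e | q, lcm(j, e) | q. Because m | q, lcm(lcm(j, e), m) | q. Since lcm(i, d) | q, lcm(lcm(i, d), lcm(lcm(j, e), m)) | q.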